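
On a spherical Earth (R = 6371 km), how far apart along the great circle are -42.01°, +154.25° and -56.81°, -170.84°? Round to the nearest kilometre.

2965 km

Δλ = -170.84 − 154.25 = -325.09°; wrapped into (−180°, 180°]: 34.91°.
Δφ = -56.81 − -42.01 = -14.80°.
a = sin²(Δφ/2) + cos φ₁ · cos φ₂ · sin²(Δλ/2) = 0.053185.
c = 2·atan2(√a, √(1−a)) = 0.46543 rad → d = 6371·c ≈ 2965.23 km.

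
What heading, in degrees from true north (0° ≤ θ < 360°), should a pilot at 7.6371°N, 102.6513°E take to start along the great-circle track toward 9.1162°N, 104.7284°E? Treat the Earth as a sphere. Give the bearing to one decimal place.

Δλ = 104.7284 − 102.6513 = 2.0771°.
θ = atan2( sin Δλ · cos φ₂ , cos φ₁ · sin φ₂ − sin φ₁ · cos φ₂ · cos Δλ )
  = atan2(0.03579, 0.02590) = 54.107° → normalised to [0°, 360°): 54.107°.

54.1°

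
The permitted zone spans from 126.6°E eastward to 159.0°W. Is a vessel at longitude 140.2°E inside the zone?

Band width going east from +126.6° to -159.0°: ((-159.0 − 126.6) mod 360) = 74.4°.
Offset of +140.2° east of the west edge: ((140.2 − 126.6) mod 360) = 13.6°.
13.6° ≤ 74.4° ⇒ inside.

Yes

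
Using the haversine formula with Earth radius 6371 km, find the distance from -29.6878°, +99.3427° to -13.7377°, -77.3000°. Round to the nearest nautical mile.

8193 nmi

Δλ = -77.3000 − 99.3427 = -176.6427°.
Δφ = -13.7377 − -29.6878 = 15.9501°.
a = sin²(Δφ/2) + cos φ₁ · cos φ₂ · sin²(Δλ/2) = 0.862410.
c = 2·atan2(√a, √(1−a)) = 2.38157 rad → d = 6371·c ≈ 15172.98 km ≈ 8192.76 nmi.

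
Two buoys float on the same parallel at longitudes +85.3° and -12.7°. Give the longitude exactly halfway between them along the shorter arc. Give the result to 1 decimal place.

Signed shortest Δλ from +85.3° to -12.7° is -98.0°.
Midpoint longitude = +85.3° + (-98.0°)/2 = +85.3° − 49.0° = +36.3°.

+36.3°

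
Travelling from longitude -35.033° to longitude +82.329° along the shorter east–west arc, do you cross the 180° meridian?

Signed shortest Δλ = ((82.329 − -35.033 + 180) mod 360) − 180 = 117.362°.
Going east by 117.362° from -35.033° reaches +82.329° without touching 180°.

No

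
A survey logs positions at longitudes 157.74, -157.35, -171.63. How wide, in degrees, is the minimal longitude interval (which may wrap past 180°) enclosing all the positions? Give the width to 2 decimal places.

44.91°

Sort the longitudes: -171.63°, -157.35°, +157.74°.
Eastward gaps between consecutive values (wrapping around): 14.28°, 315.09°, 30.63°.
Largest gap = 315.09° ⇒ minimal covering band is its complement: 360° − 315.09° = 44.91°.
Band runs from +157.74° eastward to -157.35°, crossing the antimeridian.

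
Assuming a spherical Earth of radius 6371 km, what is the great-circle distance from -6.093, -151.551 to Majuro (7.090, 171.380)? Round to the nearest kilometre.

4366 km

Δλ = 171.380 − -151.551 = 322.931°; wrapped into (−180°, 180°]: -37.069°.
Δφ = 7.090 − -6.093 = 13.183°.
a = sin²(Δφ/2) + cos φ₁ · cos φ₂ · sin²(Δλ/2) = 0.112883.
c = 2·atan2(√a, √(1−a)) = 0.68529 rad → d = 6371·c ≈ 4365.99 km.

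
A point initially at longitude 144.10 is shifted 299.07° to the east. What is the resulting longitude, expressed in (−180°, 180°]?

Start at +144.10°; shift +299.07° → +443.17°.
+443.17° lies outside (−180°, 180°]; subtract 360° → +83.17°.

+83.17°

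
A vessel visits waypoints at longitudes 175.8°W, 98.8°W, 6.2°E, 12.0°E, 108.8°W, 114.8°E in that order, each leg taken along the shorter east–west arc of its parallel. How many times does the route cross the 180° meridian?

1

Leg 1: -175.8° → -98.8°, shortest Δλ = 77.0° (east) — does not cross 180°.
Leg 2: -98.8° → +6.2°, shortest Δλ = 105.0° (east) — does not cross 180°.
Leg 3: +6.2° → +12.0°, shortest Δλ = 5.8° (east) — does not cross 180°.
Leg 4: +12.0° → -108.8°, shortest Δλ = -120.8° (west) — does not cross 180°.
Leg 5: -108.8° → +114.8°, shortest Δλ = -136.4° (west) — crosses 180°.
Total crossings: 1.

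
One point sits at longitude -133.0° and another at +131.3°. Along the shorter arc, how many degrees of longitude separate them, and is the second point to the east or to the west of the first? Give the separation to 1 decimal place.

95.7° west

Raw difference: 131.3 − -133.0 = 264.3°.
Normalise into (−180°, 180°]: 264.3° − 360° = -95.7°.
Negative ⇒ the second point lies to the west; separation 95.7°.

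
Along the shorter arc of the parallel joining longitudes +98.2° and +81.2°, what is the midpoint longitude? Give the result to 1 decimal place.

Signed shortest Δλ from +98.2° to +81.2° is -17.0°.
Midpoint longitude = +98.2° + (-17.0°)/2 = +98.2° − 8.5° = +89.7°.

+89.7°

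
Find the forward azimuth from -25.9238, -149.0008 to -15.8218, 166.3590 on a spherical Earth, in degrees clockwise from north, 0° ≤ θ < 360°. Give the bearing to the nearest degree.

Δλ = 166.3590 − -149.0008 = 315.3598°; wrapped into (−180°, 180°]: -44.6402°.
θ = atan2( sin Δλ · cos φ₂ , cos φ₁ · sin φ₂ − sin φ₁ · cos φ₂ · cos Δλ )
  = atan2(-0.67603, 0.05407) = -85.427° → normalised to [0°, 360°): 274.573°.

275°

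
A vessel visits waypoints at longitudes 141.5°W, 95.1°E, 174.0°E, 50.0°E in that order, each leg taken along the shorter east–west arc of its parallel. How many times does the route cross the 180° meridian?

1

Leg 1: -141.5° → +95.1°, shortest Δλ = -123.4° (west) — crosses 180°.
Leg 2: +95.1° → +174.0°, shortest Δλ = 78.9° (east) — does not cross 180°.
Leg 3: +174.0° → +50.0°, shortest Δλ = -124.0° (west) — does not cross 180°.
Total crossings: 1.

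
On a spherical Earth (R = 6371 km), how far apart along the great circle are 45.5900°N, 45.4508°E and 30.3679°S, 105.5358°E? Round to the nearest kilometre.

10390 km

Δλ = 105.5358 − 45.4508 = 60.0850°.
Δφ = -30.3679 − 45.5900 = -75.9579°.
a = sin²(Δφ/2) + cos φ₁ · cos φ₂ · sin²(Δλ/2) = 0.530014.
c = 2·atan2(√a, √(1−a)) = 1.63086 rad → d = 6371·c ≈ 10390.22 km.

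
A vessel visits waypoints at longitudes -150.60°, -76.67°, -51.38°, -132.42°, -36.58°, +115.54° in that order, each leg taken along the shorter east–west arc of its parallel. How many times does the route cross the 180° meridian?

Leg 1: -150.60° → -76.67°, shortest Δλ = 73.93° (east) — does not cross 180°.
Leg 2: -76.67° → -51.38°, shortest Δλ = 25.29° (east) — does not cross 180°.
Leg 3: -51.38° → -132.42°, shortest Δλ = -81.04° (west) — does not cross 180°.
Leg 4: -132.42° → -36.58°, shortest Δλ = 95.84° (east) — does not cross 180°.
Leg 5: -36.58° → +115.54°, shortest Δλ = 152.12° (east) — does not cross 180°.
Total crossings: 0.

0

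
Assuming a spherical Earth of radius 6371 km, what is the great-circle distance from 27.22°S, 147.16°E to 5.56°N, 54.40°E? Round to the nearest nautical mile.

5703 nmi

Δλ = 54.40 − 147.16 = -92.76°.
Δφ = 5.56 − -27.22 = 32.78°.
a = sin²(Δφ/2) + cos φ₁ · cos φ₂ · sin²(Δλ/2) = 0.543468.
c = 2·atan2(√a, √(1−a)) = 1.65784 rad → d = 6371·c ≈ 10562.11 km ≈ 5703.08 nmi.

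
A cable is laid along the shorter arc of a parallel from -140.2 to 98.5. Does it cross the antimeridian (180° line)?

Naïve |98.5 − -140.2| = 238.7° > 180°, so the shorter arc goes the other way round — across 180°.
Signed shortest Δλ = ((98.5 − -140.2 + 180) mod 360) − 180 = -121.3°.
Going west by 121.3° from -140.2° passes through 180° before reaching +98.5°.

Yes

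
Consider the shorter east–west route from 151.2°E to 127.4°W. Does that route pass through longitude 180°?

Naïve |-127.4 − 151.2| = 278.6° > 180°, so the shorter arc goes the other way round — across 180°.
Signed shortest Δλ = ((-127.4 − 151.2 + 180) mod 360) − 180 = 81.4°.
Going east by 81.4° from +151.2° passes through 180° before reaching -127.4°.

Yes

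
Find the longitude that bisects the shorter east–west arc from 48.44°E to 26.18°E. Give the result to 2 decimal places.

Signed shortest Δλ from +48.44° to +26.18° is -22.26°.
Midpoint longitude = +48.44° + (-22.26°)/2 = +48.44° − 11.13° = +37.31°.

37.31°E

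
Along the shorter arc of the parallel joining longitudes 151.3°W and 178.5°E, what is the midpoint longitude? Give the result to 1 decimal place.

166.4°W

Signed shortest Δλ from -151.3° to +178.5° is -30.2°.
Midpoint longitude = -151.3° + (-30.2°)/2 = -151.3° − 15.1° = -166.4°.
(The naïve average (-151.3 + +178.5)/2 = 13.6° is on the wrong side of the globe.)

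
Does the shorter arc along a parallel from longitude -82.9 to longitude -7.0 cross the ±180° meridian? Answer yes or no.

Signed shortest Δλ = ((-7.0 − -82.9 + 180) mod 360) − 180 = 75.9°.
Going east by 75.9° from -82.9° reaches -7.0° without touching 180°.

No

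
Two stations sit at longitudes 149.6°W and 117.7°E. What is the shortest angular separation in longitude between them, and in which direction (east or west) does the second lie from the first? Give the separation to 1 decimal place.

92.7° west

Raw difference: 117.7 − -149.6 = 267.3°.
Normalise into (−180°, 180°]: 267.3° − 360° = -92.7°.
Negative ⇒ the second point lies to the west; separation 92.7°.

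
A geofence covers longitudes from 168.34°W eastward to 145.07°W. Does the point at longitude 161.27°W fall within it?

Band width going east from -168.34° to -145.07°: ((-145.07 − -168.34) mod 360) = 23.27°.
Offset of -161.27° east of the west edge: ((-161.27 − -168.34) mod 360) = 7.07°.
7.07° ≤ 23.27° ⇒ inside.

Yes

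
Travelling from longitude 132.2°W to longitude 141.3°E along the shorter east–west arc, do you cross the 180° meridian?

Naïve |141.3 − -132.2| = 273.5° > 180°, so the shorter arc goes the other way round — across 180°.
Signed shortest Δλ = ((141.3 − -132.2 + 180) mod 360) − 180 = -86.5°.
Going west by 86.5° from -132.2° passes through 180° before reaching +141.3°.

Yes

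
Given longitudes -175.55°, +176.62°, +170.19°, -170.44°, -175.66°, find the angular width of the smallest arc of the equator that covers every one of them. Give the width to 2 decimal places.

Sort the longitudes: -175.66°, -175.55°, -170.44°, +170.19°, +176.62°.
Eastward gaps between consecutive values (wrapping around): 0.11°, 5.11°, 340.63°, 6.43°, 7.72°.
Largest gap = 340.63° ⇒ minimal covering band is its complement: 360° − 340.63° = 19.37°.
Band runs from +170.19° eastward to -170.44°, crossing the antimeridian.

19.37°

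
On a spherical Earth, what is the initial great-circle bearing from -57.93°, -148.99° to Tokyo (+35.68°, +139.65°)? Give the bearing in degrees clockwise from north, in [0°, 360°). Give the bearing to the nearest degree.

Δλ = 139.65 − -148.99 = 288.64°; wrapped into (−180°, 180°]: -71.36°.
θ = atan2( sin Δλ · cos φ₂ , cos φ₁ · sin φ₂ − sin φ₁ · cos φ₂ · cos Δλ )
  = atan2(-0.76968, 0.52969) = -55.464° → normalised to [0°, 360°): 304.536°.

305°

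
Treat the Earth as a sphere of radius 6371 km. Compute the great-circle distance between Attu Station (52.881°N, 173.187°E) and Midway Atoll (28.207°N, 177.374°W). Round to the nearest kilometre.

Δλ = -177.374 − 173.187 = -350.561°; wrapped into (−180°, 180°]: 9.439°.
Δφ = 28.207 − 52.881 = -24.674°.
a = sin²(Δφ/2) + cos φ₁ · cos φ₂ · sin²(Δλ/2) = 0.049251.
c = 2·atan2(√a, √(1−a)) = 0.44758 rad → d = 6371·c ≈ 2851.53 km.

2852 km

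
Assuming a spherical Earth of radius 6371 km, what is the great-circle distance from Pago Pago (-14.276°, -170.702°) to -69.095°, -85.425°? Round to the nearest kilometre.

Δλ = -85.425 − -170.702 = 85.277°.
Δφ = -69.095 − -14.276 = -54.819°.
a = sin²(Δφ/2) + cos φ₁ · cos φ₂ · sin²(Δλ/2) = 0.370583.
c = 2·atan2(√a, √(1−a)) = 1.30898 rad → d = 6371·c ≈ 8339.52 km.

8340 km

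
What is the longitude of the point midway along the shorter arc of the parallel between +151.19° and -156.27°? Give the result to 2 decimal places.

Signed shortest Δλ from +151.19° to -156.27° is +52.54°.
Midpoint longitude = +151.19° + (+52.54°)/2 = +151.19° + 26.27° = +177.46°.
(The naïve average (+151.19 + -156.27)/2 = -2.54° is on the wrong side of the globe.)

+177.46°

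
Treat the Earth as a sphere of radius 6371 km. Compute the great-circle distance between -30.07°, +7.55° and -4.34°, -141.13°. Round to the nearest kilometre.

14941 km

Δλ = -141.13 − 7.55 = -148.68°.
Δφ = -4.34 − -30.07 = 25.73°.
a = sin²(Δφ/2) + cos φ₁ · cos φ₂ · sin²(Δλ/2) = 0.849633.
c = 2·atan2(√a, √(1−a)) = 2.34517 rad → d = 6371·c ≈ 14941.06 km.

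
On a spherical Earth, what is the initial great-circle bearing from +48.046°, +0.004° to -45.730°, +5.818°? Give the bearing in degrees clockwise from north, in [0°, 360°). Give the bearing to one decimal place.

175.9°

Δλ = 5.818 − 0.004 = 5.814°.
θ = atan2( sin Δλ · cos φ₂ , cos φ₁ · sin φ₂ − sin φ₁ · cos φ₂ · cos Δλ )
  = atan2(0.07071, -0.99516) = 175.936° → normalised to [0°, 360°): 175.936°.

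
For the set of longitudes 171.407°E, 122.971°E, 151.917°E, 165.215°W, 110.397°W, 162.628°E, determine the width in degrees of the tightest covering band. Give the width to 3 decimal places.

Sort the longitudes: -165.215°, -110.397°, +122.971°, +151.917°, +162.628°, +171.407°.
Eastward gaps between consecutive values (wrapping around): 54.818°, 233.368°, 28.946°, 10.711°, 8.779°, 23.378°.
Largest gap = 233.368° ⇒ minimal covering band is its complement: 360° − 233.368° = 126.632°.
Band runs from +122.971° eastward to -110.397°, crossing the antimeridian.

126.632°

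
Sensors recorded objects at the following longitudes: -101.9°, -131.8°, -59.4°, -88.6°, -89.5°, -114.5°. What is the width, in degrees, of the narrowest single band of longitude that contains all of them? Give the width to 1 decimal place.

Sort the longitudes: -131.8°, -114.5°, -101.9°, -89.5°, -88.6°, -59.4°.
Eastward gaps between consecutive values (wrapping around): 17.3°, 12.6°, 12.4°, 0.9°, 29.2°, 287.6°.
Largest gap = 287.6° ⇒ minimal covering band is its complement: 360° − 287.6° = 72.4°.
Band runs from -131.8° eastward to -59.4°.

72.4°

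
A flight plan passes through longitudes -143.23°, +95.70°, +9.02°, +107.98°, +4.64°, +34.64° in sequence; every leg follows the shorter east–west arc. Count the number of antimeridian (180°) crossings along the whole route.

Leg 1: -143.23° → +95.70°, shortest Δλ = -121.07° (west) — crosses 180°.
Leg 2: +95.70° → +9.02°, shortest Δλ = -86.68° (west) — does not cross 180°.
Leg 3: +9.02° → +107.98°, shortest Δλ = 98.96° (east) — does not cross 180°.
Leg 4: +107.98° → +4.64°, shortest Δλ = -103.34° (west) — does not cross 180°.
Leg 5: +4.64° → +34.64°, shortest Δλ = 30.0° (east) — does not cross 180°.
Total crossings: 1.

1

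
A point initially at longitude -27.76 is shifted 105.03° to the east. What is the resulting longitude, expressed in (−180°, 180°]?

+77.27°

Start at -27.76°; shift +105.03° → +77.27°.
+77.27° already lies in (−180°, 180°].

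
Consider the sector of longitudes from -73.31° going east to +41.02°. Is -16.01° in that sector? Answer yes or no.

Band width going east from -73.31° to +41.02°: ((41.02 − -73.31) mod 360) = 114.33°.
Offset of -16.01° east of the west edge: ((-16.01 − -73.31) mod 360) = 57.30°.
57.30° ≤ 114.33° ⇒ inside.

Yes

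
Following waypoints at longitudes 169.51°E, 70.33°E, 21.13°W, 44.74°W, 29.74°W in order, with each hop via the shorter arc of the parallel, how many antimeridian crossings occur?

0

Leg 1: +169.51° → +70.33°, shortest Δλ = -99.18° (west) — does not cross 180°.
Leg 2: +70.33° → -21.13°, shortest Δλ = -91.46° (west) — does not cross 180°.
Leg 3: -21.13° → -44.74°, shortest Δλ = -23.61° (west) — does not cross 180°.
Leg 4: -44.74° → -29.74°, shortest Δλ = 15.0° (east) — does not cross 180°.
Total crossings: 0.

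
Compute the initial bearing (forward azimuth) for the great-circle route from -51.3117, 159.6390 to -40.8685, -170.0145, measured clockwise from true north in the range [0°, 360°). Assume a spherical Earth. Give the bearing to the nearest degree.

75°

Δλ = -170.0145 − 159.6390 = -329.6535°; wrapped into (−180°, 180°]: 30.3465°.
θ = atan2( sin Δλ · cos φ₂ , cos φ₁ · sin φ₂ − sin φ₁ · cos φ₂ · cos Δλ )
  = atan2(0.38206, 0.10039) = 75.278° → normalised to [0°, 360°): 75.278°.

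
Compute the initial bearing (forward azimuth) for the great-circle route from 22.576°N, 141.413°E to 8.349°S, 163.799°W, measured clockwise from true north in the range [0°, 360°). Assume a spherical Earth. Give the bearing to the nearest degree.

114°

Δλ = -163.799 − 141.413 = -305.212°; wrapped into (−180°, 180°]: 54.788°.
θ = atan2( sin Δλ · cos φ₂ , cos φ₁ · sin φ₂ − sin φ₁ · cos φ₂ · cos Δλ )
  = atan2(0.80837, -0.35309) = 113.596° → normalised to [0°, 360°): 113.596°.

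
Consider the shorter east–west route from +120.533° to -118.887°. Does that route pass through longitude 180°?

Naïve |-118.887 − 120.533| = 239.42° > 180°, so the shorter arc goes the other way round — across 180°.
Signed shortest Δλ = ((-118.887 − 120.533 + 180) mod 360) − 180 = 120.58°.
Going east by 120.58° from +120.533° passes through 180° before reaching -118.887°.

Yes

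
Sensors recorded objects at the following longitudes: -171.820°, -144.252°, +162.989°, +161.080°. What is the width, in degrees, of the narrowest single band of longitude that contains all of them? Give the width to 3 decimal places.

Sort the longitudes: -171.820°, -144.252°, +161.080°, +162.989°.
Eastward gaps between consecutive values (wrapping around): 27.568°, 305.332°, 1.909°, 25.191°.
Largest gap = 305.332° ⇒ minimal covering band is its complement: 360° − 305.332° = 54.668°.
Band runs from +161.080° eastward to -144.252°, crossing the antimeridian.

54.668°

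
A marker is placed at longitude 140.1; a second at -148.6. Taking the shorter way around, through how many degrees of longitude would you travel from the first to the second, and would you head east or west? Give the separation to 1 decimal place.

Raw difference: -148.6 − 140.1 = -288.7°.
Normalise into (−180°, 180°]: -288.7° + 360° = 71.3°.
Positive ⇒ the second point lies to the east; separation 71.3°.

71.3° east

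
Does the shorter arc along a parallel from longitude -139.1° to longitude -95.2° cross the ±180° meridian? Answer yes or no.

No

Signed shortest Δλ = ((-95.2 − -139.1 + 180) mod 360) − 180 = 43.9°.
Going east by 43.9° from -139.1° reaches -95.2° without touching 180°.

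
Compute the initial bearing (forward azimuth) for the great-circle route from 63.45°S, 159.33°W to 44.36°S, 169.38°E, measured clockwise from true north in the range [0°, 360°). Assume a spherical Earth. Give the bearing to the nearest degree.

Δλ = 169.38 − -159.33 = 328.71°; wrapped into (−180°, 180°]: -31.29°.
θ = atan2( sin Δλ · cos φ₂ , cos φ₁ · sin φ₂ − sin φ₁ · cos φ₂ · cos Δλ )
  = atan2(-0.37133, 0.23403) = -57.779° → normalised to [0°, 360°): 302.221°.

302°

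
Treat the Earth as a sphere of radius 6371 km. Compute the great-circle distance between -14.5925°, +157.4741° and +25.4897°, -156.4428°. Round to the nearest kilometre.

Δλ = -156.4428 − 157.4741 = -313.9169°; wrapped into (−180°, 180°]: 46.0831°.
Δφ = 25.4897 − -14.5925 = 40.0822°.
a = sin²(Δφ/2) + cos φ₁ · cos φ₂ · sin²(Δλ/2) = 0.251260.
c = 2·atan2(√a, √(1−a)) = 1.05011 rad → d = 6371·c ≈ 6690.22 km.

6690 km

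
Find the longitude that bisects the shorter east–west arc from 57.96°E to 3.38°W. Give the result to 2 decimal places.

27.29°E

Signed shortest Δλ from +57.96° to -3.38° is -61.34°.
Midpoint longitude = +57.96° + (-61.34°)/2 = +57.96° − 30.67° = +27.29°.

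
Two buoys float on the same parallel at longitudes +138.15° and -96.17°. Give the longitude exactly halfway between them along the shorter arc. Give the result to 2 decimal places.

Signed shortest Δλ from +138.15° to -96.17° is +125.68°.
Midpoint longitude = +138.15° + (+125.68°)/2 = +138.15° + 62.84° = +200.99°.
Normalise into (−180°, 180°]: -159.01°.
(The naïve average (+138.15 + -96.17)/2 = 20.99° is on the wrong side of the globe.)

-159.01°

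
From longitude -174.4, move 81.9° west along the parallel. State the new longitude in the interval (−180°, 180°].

+103.7°

Start at -174.4°; shift −81.9° → -256.3°.
-256.3° lies outside (−180°, 180°]; add 360° → +103.7°.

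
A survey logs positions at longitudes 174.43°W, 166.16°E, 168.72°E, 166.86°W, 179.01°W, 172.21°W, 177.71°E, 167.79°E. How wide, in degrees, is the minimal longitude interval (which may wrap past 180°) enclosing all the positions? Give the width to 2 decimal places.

26.98°

Sort the longitudes: -179.01°, -174.43°, -172.21°, -166.86°, +166.16°, +167.79°, +168.72°, +177.71°.
Eastward gaps between consecutive values (wrapping around): 4.58°, 2.22°, 5.35°, 333.02°, 1.63°, 0.93°, 8.99°, 3.28°.
Largest gap = 333.02° ⇒ minimal covering band is its complement: 360° − 333.02° = 26.98°.
Band runs from +166.16° eastward to -166.86°, crossing the antimeridian.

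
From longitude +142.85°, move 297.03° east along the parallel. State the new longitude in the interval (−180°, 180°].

Start at +142.85°; shift +297.03° → +439.88°.
+439.88° lies outside (−180°, 180°]; subtract 360° → +79.88°.

+79.88°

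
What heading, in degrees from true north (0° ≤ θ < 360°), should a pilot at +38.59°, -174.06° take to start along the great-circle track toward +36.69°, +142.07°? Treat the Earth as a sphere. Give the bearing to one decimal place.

Δλ = 142.07 − -174.06 = 316.13°; wrapped into (−180°, 180°]: -43.87°.
θ = atan2( sin Δλ · cos φ₂ , cos φ₁ · sin φ₂ − sin φ₁ · cos φ₂ · cos Δλ )
  = atan2(-0.55572, 0.10643) = -79.158° → normalised to [0°, 360°): 280.842°.

280.8°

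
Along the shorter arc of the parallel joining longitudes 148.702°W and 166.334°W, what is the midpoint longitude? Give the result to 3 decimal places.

157.518°W

Signed shortest Δλ from -148.702° to -166.334° is -17.632°.
Midpoint longitude = -148.702° + (-17.632°)/2 = -148.702° − 8.816° = -157.518°.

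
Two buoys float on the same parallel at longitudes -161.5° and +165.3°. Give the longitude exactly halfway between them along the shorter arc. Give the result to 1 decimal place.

Signed shortest Δλ from -161.5° to +165.3° is -33.2°.
Midpoint longitude = -161.5° + (-33.2°)/2 = -161.5° − 16.6° = -178.1°.
(The naïve average (-161.5 + +165.3)/2 = 1.9° is on the wrong side of the globe.)

-178.1°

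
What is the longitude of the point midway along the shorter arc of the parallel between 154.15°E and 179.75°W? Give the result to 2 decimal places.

Signed shortest Δλ from +154.15° to -179.75° is +26.10°.
Midpoint longitude = +154.15° + (+26.10°)/2 = +154.15° + 13.05° = +167.20°.
(The naïve average (+154.15 + -179.75)/2 = -12.8° is on the wrong side of the globe.)

167.20°E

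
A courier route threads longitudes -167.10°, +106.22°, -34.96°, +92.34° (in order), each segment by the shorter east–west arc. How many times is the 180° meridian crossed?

1

Leg 1: -167.10° → +106.22°, shortest Δλ = -86.68° (west) — crosses 180°.
Leg 2: +106.22° → -34.96°, shortest Δλ = -141.18° (west) — does not cross 180°.
Leg 3: -34.96° → +92.34°, shortest Δλ = 127.3° (east) — does not cross 180°.
Total crossings: 1.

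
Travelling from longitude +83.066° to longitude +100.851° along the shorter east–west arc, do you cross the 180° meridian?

No

Signed shortest Δλ = ((100.851 − 83.066 + 180) mod 360) − 180 = 17.785°.
Going east by 17.785° from +83.066° reaches +100.851° without touching 180°.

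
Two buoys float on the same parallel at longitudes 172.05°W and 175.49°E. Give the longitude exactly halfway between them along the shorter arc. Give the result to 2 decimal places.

178.28°W

Signed shortest Δλ from -172.05° to +175.49° is -12.46°.
Midpoint longitude = -172.05° + (-12.46°)/2 = -172.05° − 6.23° = -178.28°.
(The naïve average (-172.05 + +175.49)/2 = 1.72° is on the wrong side of the globe.)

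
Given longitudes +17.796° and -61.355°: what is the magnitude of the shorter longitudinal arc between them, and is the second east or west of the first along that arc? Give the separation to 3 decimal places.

Raw difference: -61.355 − 17.796 = -79.151°.
Normalise into (−180°, 180°]: -79.151° stays -79.151°.
Negative ⇒ the second point lies to the west; separation 79.151°.

79.151° west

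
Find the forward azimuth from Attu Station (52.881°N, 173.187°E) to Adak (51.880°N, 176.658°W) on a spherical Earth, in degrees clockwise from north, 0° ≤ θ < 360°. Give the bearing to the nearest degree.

Δλ = -176.658 − 173.187 = -349.845°; wrapped into (−180°, 180°]: 10.155°.
θ = atan2( sin Δλ · cos φ₂ , cos φ₁ · sin φ₂ − sin φ₁ · cos φ₂ · cos Δλ )
  = atan2(0.10884, -0.00976) = 95.124° → normalised to [0°, 360°): 95.124°.

95°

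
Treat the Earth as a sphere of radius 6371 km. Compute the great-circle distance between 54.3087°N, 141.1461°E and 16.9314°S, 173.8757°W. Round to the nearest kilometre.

Δλ = -173.8757 − 141.1461 = -315.0218°; wrapped into (−180°, 180°]: 44.9782°.
Δφ = -16.9314 − 54.3087 = -71.2401°.
a = sin²(Δφ/2) + cos φ₁ · cos φ₂ · sin²(Δλ/2) = 0.420860.
c = 2·atan2(√a, √(1−a)) = 1.41185 rad → d = 6371·c ≈ 8994.88 km.

8995 km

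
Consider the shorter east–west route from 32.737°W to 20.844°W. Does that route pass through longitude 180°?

No

Signed shortest Δλ = ((-20.844 − -32.737 + 180) mod 360) − 180 = 11.893°.
Going east by 11.893° from -32.737° reaches -20.844° without touching 180°.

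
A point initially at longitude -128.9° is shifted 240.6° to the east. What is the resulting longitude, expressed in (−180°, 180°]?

Start at -128.9°; shift +240.6° → +111.7°.
+111.7° already lies in (−180°, 180°].

+111.7°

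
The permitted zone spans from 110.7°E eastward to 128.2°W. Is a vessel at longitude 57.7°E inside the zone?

No

Band width going east from +110.7° to -128.2°: ((-128.2 − 110.7) mod 360) = 121.1°.
Offset of +57.7° east of the west edge: ((57.7 − 110.7) mod 360) = 307.0°.
307.0° > 121.1° ⇒ outside.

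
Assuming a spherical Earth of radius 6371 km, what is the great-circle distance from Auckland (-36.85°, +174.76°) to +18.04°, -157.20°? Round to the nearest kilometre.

Δλ = -157.20 − 174.76 = -331.96°; wrapped into (−180°, 180°]: 28.04°.
Δφ = 18.04 − -36.85 = 54.89°.
a = sin²(Δφ/2) + cos φ₁ · cos φ₂ · sin²(Δλ/2) = 0.257082.
c = 2·atan2(√a, √(1−a)) = 1.06348 rad → d = 6371·c ≈ 6775.41 km.

6775 km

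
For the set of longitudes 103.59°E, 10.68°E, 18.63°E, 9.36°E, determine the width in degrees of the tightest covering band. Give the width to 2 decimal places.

94.23°

Sort the longitudes: +9.36°, +10.68°, +18.63°, +103.59°.
Eastward gaps between consecutive values (wrapping around): 1.32°, 7.95°, 84.96°, 265.77°.
Largest gap = 265.77° ⇒ minimal covering band is its complement: 360° − 265.77° = 94.23°.
Band runs from +9.36° eastward to +103.59°.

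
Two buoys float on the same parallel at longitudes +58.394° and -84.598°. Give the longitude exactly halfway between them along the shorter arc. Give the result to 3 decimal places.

Signed shortest Δλ from +58.394° to -84.598° is -142.992°.
Midpoint longitude = +58.394° + (-142.992°)/2 = +58.394° − 71.496° = -13.102°.

-13.102°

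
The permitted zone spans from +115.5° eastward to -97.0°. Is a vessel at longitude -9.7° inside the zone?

Band width going east from +115.5° to -97.0°: ((-97.0 − 115.5) mod 360) = 147.5°.
Offset of -9.7° east of the west edge: ((-9.7 − 115.5) mod 360) = 234.8°.
234.8° > 147.5° ⇒ outside.

No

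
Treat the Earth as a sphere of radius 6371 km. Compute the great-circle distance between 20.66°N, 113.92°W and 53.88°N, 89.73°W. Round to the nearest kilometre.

4224 km

Δλ = -89.73 − -113.92 = 24.19°.
Δφ = 53.88 − 20.66 = 33.22°.
a = sin²(Δφ/2) + cos φ₁ · cos φ₂ · sin²(Δλ/2) = 0.105930.
c = 2·atan2(√a, √(1−a)) = 0.66301 rad → d = 6371·c ≈ 4224.06 km.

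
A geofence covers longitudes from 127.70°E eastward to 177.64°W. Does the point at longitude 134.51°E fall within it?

Yes

Band width going east from +127.70° to -177.64°: ((-177.64 − 127.70) mod 360) = 54.66°.
Offset of +134.51° east of the west edge: ((134.51 − 127.70) mod 360) = 6.81°.
6.81° ≤ 54.66° ⇒ inside.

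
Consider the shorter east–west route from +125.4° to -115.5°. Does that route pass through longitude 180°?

Yes

Naïve |-115.5 − 125.4| = 240.9° > 180°, so the shorter arc goes the other way round — across 180°.
Signed shortest Δλ = ((-115.5 − 125.4 + 180) mod 360) − 180 = 119.1°.
Going east by 119.1° from +125.4° passes through 180° before reaching -115.5°.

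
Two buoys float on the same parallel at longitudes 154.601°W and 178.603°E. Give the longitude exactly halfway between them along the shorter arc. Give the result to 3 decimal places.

Signed shortest Δλ from -154.601° to +178.603° is -26.796°.
Midpoint longitude = -154.601° + (-26.796°)/2 = -154.601° − 13.398° = -167.999°.
(The naïve average (-154.601 + +178.603)/2 = 12.001° is on the wrong side of the globe.)

167.999°W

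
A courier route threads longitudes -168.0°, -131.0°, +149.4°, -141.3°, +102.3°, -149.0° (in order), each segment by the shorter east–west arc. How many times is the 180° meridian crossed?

4

Leg 1: -168.0° → -131.0°, shortest Δλ = 37.0° (east) — does not cross 180°.
Leg 2: -131.0° → +149.4°, shortest Δλ = -79.6° (west) — crosses 180°.
Leg 3: +149.4° → -141.3°, shortest Δλ = 69.3° (east) — crosses 180°.
Leg 4: -141.3° → +102.3°, shortest Δλ = -116.4° (west) — crosses 180°.
Leg 5: +102.3° → -149.0°, shortest Δλ = 108.7° (east) — crosses 180°.
Total crossings: 4.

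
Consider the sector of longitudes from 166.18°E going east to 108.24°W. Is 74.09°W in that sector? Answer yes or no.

No

Band width going east from +166.18° to -108.24°: ((-108.24 − 166.18) mod 360) = 85.58°.
Offset of -74.09° east of the west edge: ((-74.09 − 166.18) mod 360) = 119.73°.
119.73° > 85.58° ⇒ outside.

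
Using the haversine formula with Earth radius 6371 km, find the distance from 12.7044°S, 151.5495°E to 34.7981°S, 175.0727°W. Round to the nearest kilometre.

Δλ = -175.0727 − 151.5495 = -326.6222°; wrapped into (−180°, 180°]: 33.3778°.
Δφ = -34.7981 − -12.7044 = -22.0937°.
a = sin²(Δφ/2) + cos φ₁ · cos φ₂ · sin²(Δλ/2) = 0.102778.
c = 2·atan2(√a, √(1−a)) = 0.65271 rad → d = 6371·c ≈ 4158.39 km.

4158 km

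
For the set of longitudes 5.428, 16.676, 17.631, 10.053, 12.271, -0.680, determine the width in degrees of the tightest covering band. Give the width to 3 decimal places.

Sort the longitudes: -0.680°, +5.428°, +10.053°, +12.271°, +16.676°, +17.631°.
Eastward gaps between consecutive values (wrapping around): 6.108°, 4.625°, 2.218°, 4.405°, 0.955°, 341.689°.
Largest gap = 341.689° ⇒ minimal covering band is its complement: 360° − 341.689° = 18.311°.
Band runs from -0.680° eastward to +17.631°.

18.311°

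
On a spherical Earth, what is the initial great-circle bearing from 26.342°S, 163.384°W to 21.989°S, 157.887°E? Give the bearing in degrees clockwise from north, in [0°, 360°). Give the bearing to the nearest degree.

Δλ = 157.887 − -163.384 = 321.271°; wrapped into (−180°, 180°]: -38.729°.
θ = atan2( sin Δλ · cos φ₂ , cos φ₁ · sin φ₂ − sin φ₁ · cos φ₂ · cos Δλ )
  = atan2(-0.58013, -0.01457) = -91.439° → normalised to [0°, 360°): 268.561°.

269°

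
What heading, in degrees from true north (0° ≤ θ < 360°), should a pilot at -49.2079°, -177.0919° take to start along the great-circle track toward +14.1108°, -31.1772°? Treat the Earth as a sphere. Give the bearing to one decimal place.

Δλ = -31.1772 − -177.0919 = 145.9147°.
θ = atan2( sin Δλ · cos φ₂ , cos φ₁ · sin φ₂ − sin φ₁ · cos φ₂ · cos Δλ )
  = atan2(0.54352, -0.44882) = 129.549° → normalised to [0°, 360°): 129.549°.

129.5°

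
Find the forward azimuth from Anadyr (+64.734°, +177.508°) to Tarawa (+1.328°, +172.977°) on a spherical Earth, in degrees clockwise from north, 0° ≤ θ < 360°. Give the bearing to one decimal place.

185.1°

Δλ = 172.977 − 177.508 = -4.531°.
θ = atan2( sin Δλ · cos φ₂ , cos φ₁ · sin φ₂ − sin φ₁ · cos φ₂ · cos Δλ )
  = atan2(-0.07898, -0.89138) = -174.937° → normalised to [0°, 360°): 185.063°.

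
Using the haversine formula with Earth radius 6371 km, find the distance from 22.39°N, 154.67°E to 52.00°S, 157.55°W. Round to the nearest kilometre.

Δλ = -157.55 − 154.67 = -312.22°; wrapped into (−180°, 180°]: 47.78°.
Δφ = -52.00 − 22.39 = -74.39°.
a = sin²(Δφ/2) + cos φ₁ · cos φ₂ · sin²(Δλ/2) = 0.458819.
c = 2·atan2(√a, √(1−a)) = 1.48834 rad → d = 6371·c ≈ 9482.22 km.

9482 km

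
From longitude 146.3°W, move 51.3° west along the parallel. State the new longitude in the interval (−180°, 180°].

162.4°E

Start at -146.3°; shift −51.3° → -197.6°.
-197.6° lies outside (−180°, 180°]; add 360° → +162.4°.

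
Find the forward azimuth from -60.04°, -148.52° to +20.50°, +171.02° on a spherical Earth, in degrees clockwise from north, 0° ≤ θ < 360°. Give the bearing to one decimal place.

Δλ = 171.02 − -148.52 = 319.54°; wrapped into (−180°, 180°]: -40.46°.
θ = atan2( sin Δλ · cos φ₂ , cos φ₁ · sin φ₂ − sin φ₁ · cos φ₂ · cos Δλ )
  = atan2(-0.60782, 0.79234) = -37.493° → normalised to [0°, 360°): 322.507°.

322.5°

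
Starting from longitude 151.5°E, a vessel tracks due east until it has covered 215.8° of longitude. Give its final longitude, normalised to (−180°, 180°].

7.3°E

Start at +151.5°; shift +215.8° → +367.3°.
+367.3° lies outside (−180°, 180°]; subtract 360° → +7.3°.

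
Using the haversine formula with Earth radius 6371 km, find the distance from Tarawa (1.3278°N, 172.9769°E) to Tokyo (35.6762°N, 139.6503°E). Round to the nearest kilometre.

5138 km

Δλ = 139.6503 − 172.9769 = -33.3266°.
Δφ = 35.6762 − 1.3278 = 34.3484°.
a = sin²(Δφ/2) + cos φ₁ · cos φ₂ · sin²(Δλ/2) = 0.153964.
c = 2·atan2(√a, √(1−a)) = 0.80644 rad → d = 6371·c ≈ 5137.83 km.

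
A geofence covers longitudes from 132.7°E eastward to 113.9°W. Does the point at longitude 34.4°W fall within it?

No

Band width going east from +132.7° to -113.9°: ((-113.9 − 132.7) mod 360) = 113.4°.
Offset of -34.4° east of the west edge: ((-34.4 − 132.7) mod 360) = 192.9°.
192.9° > 113.4° ⇒ outside.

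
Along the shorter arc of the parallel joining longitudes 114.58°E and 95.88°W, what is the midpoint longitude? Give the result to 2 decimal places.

Signed shortest Δλ from +114.58° to -95.88° is +149.54°.
Midpoint longitude = +114.58° + (+149.54°)/2 = +114.58° + 74.77° = +189.35°.
Normalise into (−180°, 180°]: -170.65°.
(The naïve average (+114.58 + -95.88)/2 = 9.35° is on the wrong side of the globe.)

170.65°W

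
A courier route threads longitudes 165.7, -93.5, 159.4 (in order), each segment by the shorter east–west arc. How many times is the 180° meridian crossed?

2

Leg 1: +165.7° → -93.5°, shortest Δλ = 100.8° (east) — crosses 180°.
Leg 2: -93.5° → +159.4°, shortest Δλ = -107.1° (west) — crosses 180°.
Total crossings: 2.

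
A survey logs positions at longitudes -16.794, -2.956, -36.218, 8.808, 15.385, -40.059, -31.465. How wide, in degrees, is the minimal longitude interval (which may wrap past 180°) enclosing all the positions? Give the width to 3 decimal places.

55.444°

Sort the longitudes: -40.059°, -36.218°, -31.465°, -16.794°, -2.956°, +8.808°, +15.385°.
Eastward gaps between consecutive values (wrapping around): 3.841°, 4.753°, 14.671°, 13.838°, 11.764°, 6.577°, 304.556°.
Largest gap = 304.556° ⇒ minimal covering band is its complement: 360° − 304.556° = 55.444°.
Band runs from -40.059° eastward to +15.385°.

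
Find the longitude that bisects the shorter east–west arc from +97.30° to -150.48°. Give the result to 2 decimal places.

+153.41°

Signed shortest Δλ from +97.30° to -150.48° is +112.22°.
Midpoint longitude = +97.30° + (+112.22°)/2 = +97.30° + 56.11° = +153.41°.
(The naïve average (+97.30 + -150.48)/2 = -26.59° is on the wrong side of the globe.)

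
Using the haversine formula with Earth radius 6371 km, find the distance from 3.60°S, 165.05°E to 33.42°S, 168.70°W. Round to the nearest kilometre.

4290 km

Δλ = -168.70 − 165.05 = -333.75°; wrapped into (−180°, 180°]: 26.25°.
Δφ = -33.42 − -3.60 = -29.82°.
a = sin²(Δφ/2) + cos φ₁ · cos φ₂ · sin²(Δλ/2) = 0.109157.
c = 2·atan2(√a, √(1−a)) = 0.67343 rad → d = 6371·c ≈ 4290.43 km.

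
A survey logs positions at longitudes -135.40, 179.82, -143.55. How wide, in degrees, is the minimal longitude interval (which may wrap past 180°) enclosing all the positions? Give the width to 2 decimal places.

Sort the longitudes: -143.55°, -135.40°, +179.82°.
Eastward gaps between consecutive values (wrapping around): 8.15°, 315.22°, 36.63°.
Largest gap = 315.22° ⇒ minimal covering band is its complement: 360° − 315.22° = 44.78°.
Band runs from +179.82° eastward to -135.40°, crossing the antimeridian.

44.78°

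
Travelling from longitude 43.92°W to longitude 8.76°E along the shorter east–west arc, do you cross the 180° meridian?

No

Signed shortest Δλ = ((8.76 − -43.92 + 180) mod 360) − 180 = 52.68°.
Going east by 52.68° from -43.92° reaches +8.76° without touching 180°.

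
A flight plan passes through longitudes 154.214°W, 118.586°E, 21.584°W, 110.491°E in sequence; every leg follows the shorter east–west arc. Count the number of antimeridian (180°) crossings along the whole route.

Leg 1: -154.214° → +118.586°, shortest Δλ = -87.2° (west) — crosses 180°.
Leg 2: +118.586° → -21.584°, shortest Δλ = -140.17° (west) — does not cross 180°.
Leg 3: -21.584° → +110.491°, shortest Δλ = 132.075° (east) — does not cross 180°.
Total crossings: 1.

1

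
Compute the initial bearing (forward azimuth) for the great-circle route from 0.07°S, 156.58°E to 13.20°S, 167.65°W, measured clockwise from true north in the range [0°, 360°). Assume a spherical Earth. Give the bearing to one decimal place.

Δλ = -167.65 − 156.58 = -324.23°; wrapped into (−180°, 180°]: 35.77°.
θ = atan2( sin Δλ · cos φ₂ , cos φ₁ · sin φ₂ − sin φ₁ · cos φ₂ · cos Δλ )
  = atan2(0.56909, -0.22739) = 111.780° → normalised to [0°, 360°): 111.780°.

111.8°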